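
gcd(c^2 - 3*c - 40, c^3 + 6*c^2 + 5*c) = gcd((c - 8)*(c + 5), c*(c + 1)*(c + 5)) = c + 5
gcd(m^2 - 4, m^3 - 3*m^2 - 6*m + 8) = m + 2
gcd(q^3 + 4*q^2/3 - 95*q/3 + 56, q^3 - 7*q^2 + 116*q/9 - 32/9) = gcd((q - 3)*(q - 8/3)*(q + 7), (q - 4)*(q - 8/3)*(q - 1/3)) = q - 8/3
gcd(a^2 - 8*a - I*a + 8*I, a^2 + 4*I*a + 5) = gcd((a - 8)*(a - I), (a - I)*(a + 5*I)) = a - I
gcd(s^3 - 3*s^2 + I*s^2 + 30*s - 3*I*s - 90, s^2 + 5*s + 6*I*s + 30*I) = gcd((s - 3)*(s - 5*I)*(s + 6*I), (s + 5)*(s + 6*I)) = s + 6*I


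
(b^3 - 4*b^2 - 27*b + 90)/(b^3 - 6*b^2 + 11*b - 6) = (b^2 - b - 30)/(b^2 - 3*b + 2)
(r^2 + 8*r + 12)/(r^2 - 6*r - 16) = (r + 6)/(r - 8)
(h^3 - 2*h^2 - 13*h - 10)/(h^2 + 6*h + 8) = (h^2 - 4*h - 5)/(h + 4)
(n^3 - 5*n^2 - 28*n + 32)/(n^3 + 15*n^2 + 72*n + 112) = (n^2 - 9*n + 8)/(n^2 + 11*n + 28)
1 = 1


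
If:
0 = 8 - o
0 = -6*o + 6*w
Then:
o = 8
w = 8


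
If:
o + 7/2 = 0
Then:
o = -7/2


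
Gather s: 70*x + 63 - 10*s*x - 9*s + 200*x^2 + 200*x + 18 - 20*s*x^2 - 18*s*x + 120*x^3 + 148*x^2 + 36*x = s*(-20*x^2 - 28*x - 9) + 120*x^3 + 348*x^2 + 306*x + 81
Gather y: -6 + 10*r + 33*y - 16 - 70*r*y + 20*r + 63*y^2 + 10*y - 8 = 30*r + 63*y^2 + y*(43 - 70*r) - 30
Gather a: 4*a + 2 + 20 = 4*a + 22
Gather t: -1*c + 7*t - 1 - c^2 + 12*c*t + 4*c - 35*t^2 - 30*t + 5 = -c^2 + 3*c - 35*t^2 + t*(12*c - 23) + 4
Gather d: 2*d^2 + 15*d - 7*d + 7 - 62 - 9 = 2*d^2 + 8*d - 64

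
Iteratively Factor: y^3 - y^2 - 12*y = (y + 3)*(y^2 - 4*y) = (y - 4)*(y + 3)*(y)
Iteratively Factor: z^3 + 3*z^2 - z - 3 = (z + 3)*(z^2 - 1) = (z - 1)*(z + 3)*(z + 1)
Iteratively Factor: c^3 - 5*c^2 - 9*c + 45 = (c + 3)*(c^2 - 8*c + 15) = (c - 5)*(c + 3)*(c - 3)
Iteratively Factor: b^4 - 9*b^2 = (b)*(b^3 - 9*b) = b^2*(b^2 - 9) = b^2*(b - 3)*(b + 3)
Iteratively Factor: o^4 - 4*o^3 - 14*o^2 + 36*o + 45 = (o + 1)*(o^3 - 5*o^2 - 9*o + 45) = (o + 1)*(o + 3)*(o^2 - 8*o + 15) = (o - 5)*(o + 1)*(o + 3)*(o - 3)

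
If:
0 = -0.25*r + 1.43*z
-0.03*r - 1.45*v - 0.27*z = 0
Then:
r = 5.72*z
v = -0.304551724137931*z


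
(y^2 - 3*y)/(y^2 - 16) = y*(y - 3)/(y^2 - 16)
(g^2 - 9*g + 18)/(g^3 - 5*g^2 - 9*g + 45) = (g - 6)/(g^2 - 2*g - 15)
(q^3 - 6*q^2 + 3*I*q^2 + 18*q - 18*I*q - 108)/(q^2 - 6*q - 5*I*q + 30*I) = (q^2 + 3*I*q + 18)/(q - 5*I)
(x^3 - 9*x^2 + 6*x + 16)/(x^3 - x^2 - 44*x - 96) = (x^2 - x - 2)/(x^2 + 7*x + 12)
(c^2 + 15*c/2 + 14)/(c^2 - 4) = (c^2 + 15*c/2 + 14)/(c^2 - 4)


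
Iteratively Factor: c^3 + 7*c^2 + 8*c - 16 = (c + 4)*(c^2 + 3*c - 4) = (c - 1)*(c + 4)*(c + 4)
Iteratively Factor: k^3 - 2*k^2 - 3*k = (k)*(k^2 - 2*k - 3) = k*(k + 1)*(k - 3)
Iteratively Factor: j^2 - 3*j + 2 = (j - 2)*(j - 1)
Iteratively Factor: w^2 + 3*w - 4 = (w - 1)*(w + 4)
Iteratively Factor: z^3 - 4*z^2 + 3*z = (z - 3)*(z^2 - z) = (z - 3)*(z - 1)*(z)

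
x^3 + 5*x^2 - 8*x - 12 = (x - 2)*(x + 1)*(x + 6)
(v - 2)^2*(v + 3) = v^3 - v^2 - 8*v + 12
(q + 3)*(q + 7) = q^2 + 10*q + 21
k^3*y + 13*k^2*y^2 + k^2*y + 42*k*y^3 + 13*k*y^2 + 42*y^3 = (k + 6*y)*(k + 7*y)*(k*y + y)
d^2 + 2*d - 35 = (d - 5)*(d + 7)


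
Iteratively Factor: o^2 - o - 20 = (o + 4)*(o - 5)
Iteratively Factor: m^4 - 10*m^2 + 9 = (m - 1)*(m^3 + m^2 - 9*m - 9) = (m - 3)*(m - 1)*(m^2 + 4*m + 3) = (m - 3)*(m - 1)*(m + 1)*(m + 3)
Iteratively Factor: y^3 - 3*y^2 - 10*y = (y)*(y^2 - 3*y - 10) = y*(y - 5)*(y + 2)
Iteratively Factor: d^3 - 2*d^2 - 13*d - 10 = (d + 2)*(d^2 - 4*d - 5) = (d + 1)*(d + 2)*(d - 5)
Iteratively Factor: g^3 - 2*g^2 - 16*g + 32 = (g - 2)*(g^2 - 16) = (g - 2)*(g + 4)*(g - 4)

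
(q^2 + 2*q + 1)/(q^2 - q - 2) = (q + 1)/(q - 2)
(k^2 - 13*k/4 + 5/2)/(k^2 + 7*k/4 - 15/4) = (k - 2)/(k + 3)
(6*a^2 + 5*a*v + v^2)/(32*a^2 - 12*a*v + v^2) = (6*a^2 + 5*a*v + v^2)/(32*a^2 - 12*a*v + v^2)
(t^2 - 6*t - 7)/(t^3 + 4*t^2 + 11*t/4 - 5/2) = 4*(t^2 - 6*t - 7)/(4*t^3 + 16*t^2 + 11*t - 10)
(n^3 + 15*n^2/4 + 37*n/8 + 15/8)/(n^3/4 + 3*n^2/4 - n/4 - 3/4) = (8*n^2 + 22*n + 15)/(2*(n^2 + 2*n - 3))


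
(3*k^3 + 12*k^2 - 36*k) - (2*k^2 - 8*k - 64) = 3*k^3 + 10*k^2 - 28*k + 64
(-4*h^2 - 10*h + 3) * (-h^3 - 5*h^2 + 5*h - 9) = 4*h^5 + 30*h^4 + 27*h^3 - 29*h^2 + 105*h - 27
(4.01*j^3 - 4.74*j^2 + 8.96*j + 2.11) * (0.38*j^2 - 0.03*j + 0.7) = 1.5238*j^5 - 1.9215*j^4 + 6.354*j^3 - 2.785*j^2 + 6.2087*j + 1.477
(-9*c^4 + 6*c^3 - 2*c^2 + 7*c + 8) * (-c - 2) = 9*c^5 + 12*c^4 - 10*c^3 - 3*c^2 - 22*c - 16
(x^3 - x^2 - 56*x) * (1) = x^3 - x^2 - 56*x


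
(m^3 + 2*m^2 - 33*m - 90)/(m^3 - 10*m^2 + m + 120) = (m^2 - m - 30)/(m^2 - 13*m + 40)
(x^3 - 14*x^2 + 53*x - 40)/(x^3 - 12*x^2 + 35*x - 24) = (x - 5)/(x - 3)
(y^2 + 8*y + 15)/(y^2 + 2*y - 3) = (y + 5)/(y - 1)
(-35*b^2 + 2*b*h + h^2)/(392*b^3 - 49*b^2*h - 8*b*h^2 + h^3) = (-5*b + h)/(56*b^2 - 15*b*h + h^2)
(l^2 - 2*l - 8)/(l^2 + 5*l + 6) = (l - 4)/(l + 3)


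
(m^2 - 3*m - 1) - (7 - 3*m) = m^2 - 8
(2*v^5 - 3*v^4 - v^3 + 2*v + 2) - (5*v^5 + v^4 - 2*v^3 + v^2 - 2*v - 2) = -3*v^5 - 4*v^4 + v^3 - v^2 + 4*v + 4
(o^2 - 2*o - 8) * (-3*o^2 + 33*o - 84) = -3*o^4 + 39*o^3 - 126*o^2 - 96*o + 672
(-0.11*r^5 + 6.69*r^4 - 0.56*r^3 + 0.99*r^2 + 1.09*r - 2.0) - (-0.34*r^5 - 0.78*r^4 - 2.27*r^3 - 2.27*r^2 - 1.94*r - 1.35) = 0.23*r^5 + 7.47*r^4 + 1.71*r^3 + 3.26*r^2 + 3.03*r - 0.65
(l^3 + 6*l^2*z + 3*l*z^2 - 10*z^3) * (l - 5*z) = l^4 + l^3*z - 27*l^2*z^2 - 25*l*z^3 + 50*z^4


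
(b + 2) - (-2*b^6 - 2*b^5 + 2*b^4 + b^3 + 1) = 2*b^6 + 2*b^5 - 2*b^4 - b^3 + b + 1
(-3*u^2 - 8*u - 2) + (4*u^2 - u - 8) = u^2 - 9*u - 10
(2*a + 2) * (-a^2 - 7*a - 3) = -2*a^3 - 16*a^2 - 20*a - 6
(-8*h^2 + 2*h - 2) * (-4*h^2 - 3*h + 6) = 32*h^4 + 16*h^3 - 46*h^2 + 18*h - 12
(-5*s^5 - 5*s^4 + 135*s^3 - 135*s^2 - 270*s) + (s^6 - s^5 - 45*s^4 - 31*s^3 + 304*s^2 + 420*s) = s^6 - 6*s^5 - 50*s^4 + 104*s^3 + 169*s^2 + 150*s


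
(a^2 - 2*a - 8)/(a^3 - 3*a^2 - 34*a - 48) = (a - 4)/(a^2 - 5*a - 24)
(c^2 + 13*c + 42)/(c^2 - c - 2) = (c^2 + 13*c + 42)/(c^2 - c - 2)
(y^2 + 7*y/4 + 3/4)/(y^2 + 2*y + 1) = (y + 3/4)/(y + 1)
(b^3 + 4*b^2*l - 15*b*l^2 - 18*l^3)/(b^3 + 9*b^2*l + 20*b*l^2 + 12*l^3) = (b - 3*l)/(b + 2*l)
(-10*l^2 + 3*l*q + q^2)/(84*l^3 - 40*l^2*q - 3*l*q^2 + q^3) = (5*l + q)/(-42*l^2 - l*q + q^2)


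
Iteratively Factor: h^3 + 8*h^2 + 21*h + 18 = (h + 2)*(h^2 + 6*h + 9) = (h + 2)*(h + 3)*(h + 3)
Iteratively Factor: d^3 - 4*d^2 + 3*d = (d)*(d^2 - 4*d + 3) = d*(d - 1)*(d - 3)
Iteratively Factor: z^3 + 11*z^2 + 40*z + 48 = (z + 4)*(z^2 + 7*z + 12) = (z + 4)^2*(z + 3)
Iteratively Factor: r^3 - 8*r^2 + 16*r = (r)*(r^2 - 8*r + 16) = r*(r - 4)*(r - 4)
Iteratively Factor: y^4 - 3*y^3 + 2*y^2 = (y)*(y^3 - 3*y^2 + 2*y) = y*(y - 2)*(y^2 - y) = y^2*(y - 2)*(y - 1)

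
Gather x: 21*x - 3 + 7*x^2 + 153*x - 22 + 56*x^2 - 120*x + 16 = 63*x^2 + 54*x - 9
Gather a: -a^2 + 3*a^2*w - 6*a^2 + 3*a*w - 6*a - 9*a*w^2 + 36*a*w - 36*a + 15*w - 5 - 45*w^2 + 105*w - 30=a^2*(3*w - 7) + a*(-9*w^2 + 39*w - 42) - 45*w^2 + 120*w - 35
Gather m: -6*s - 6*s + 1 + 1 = 2 - 12*s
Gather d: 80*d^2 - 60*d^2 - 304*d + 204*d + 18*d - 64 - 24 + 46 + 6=20*d^2 - 82*d - 36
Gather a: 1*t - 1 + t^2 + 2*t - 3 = t^2 + 3*t - 4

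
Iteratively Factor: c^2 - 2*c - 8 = (c - 4)*(c + 2)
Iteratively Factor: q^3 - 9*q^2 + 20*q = (q)*(q^2 - 9*q + 20) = q*(q - 5)*(q - 4)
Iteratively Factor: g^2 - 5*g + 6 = (g - 3)*(g - 2)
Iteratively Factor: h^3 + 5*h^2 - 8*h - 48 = (h + 4)*(h^2 + h - 12) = (h + 4)^2*(h - 3)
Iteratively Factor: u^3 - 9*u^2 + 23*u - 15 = (u - 3)*(u^2 - 6*u + 5) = (u - 5)*(u - 3)*(u - 1)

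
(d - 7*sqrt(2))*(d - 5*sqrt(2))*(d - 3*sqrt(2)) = d^3 - 15*sqrt(2)*d^2 + 142*d - 210*sqrt(2)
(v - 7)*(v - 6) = v^2 - 13*v + 42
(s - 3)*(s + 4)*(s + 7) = s^3 + 8*s^2 - 5*s - 84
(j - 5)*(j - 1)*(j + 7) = j^3 + j^2 - 37*j + 35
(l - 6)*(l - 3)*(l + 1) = l^3 - 8*l^2 + 9*l + 18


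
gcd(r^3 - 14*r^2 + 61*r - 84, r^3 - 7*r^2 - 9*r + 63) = r^2 - 10*r + 21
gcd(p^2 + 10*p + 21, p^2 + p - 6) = p + 3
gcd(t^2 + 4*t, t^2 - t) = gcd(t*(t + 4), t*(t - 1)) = t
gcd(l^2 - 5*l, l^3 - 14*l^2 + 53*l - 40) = l - 5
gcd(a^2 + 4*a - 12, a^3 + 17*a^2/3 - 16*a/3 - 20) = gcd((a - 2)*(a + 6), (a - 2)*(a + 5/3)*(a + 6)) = a^2 + 4*a - 12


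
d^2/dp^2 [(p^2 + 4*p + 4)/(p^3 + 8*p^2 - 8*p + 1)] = 2*(p^6 + 12*p^5 + 144*p^4 + 601*p^3 + 624*p^2 - 876*p + 257)/(p^9 + 24*p^8 + 168*p^7 + 131*p^6 - 1296*p^5 + 1680*p^4 - 893*p^3 + 216*p^2 - 24*p + 1)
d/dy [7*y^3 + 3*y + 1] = 21*y^2 + 3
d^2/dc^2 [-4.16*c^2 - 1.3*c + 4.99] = -8.32000000000000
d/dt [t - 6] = 1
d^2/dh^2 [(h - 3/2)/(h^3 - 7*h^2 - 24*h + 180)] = (6*h^3 + 12*h^2 + 242*h + 87)/(h^7 - 9*h^6 - 69*h^5 + 701*h^4 + 1536*h^3 - 18360*h^2 - 10800*h + 162000)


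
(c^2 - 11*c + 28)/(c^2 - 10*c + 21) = (c - 4)/(c - 3)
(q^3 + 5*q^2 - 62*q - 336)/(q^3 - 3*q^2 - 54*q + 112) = (q + 6)/(q - 2)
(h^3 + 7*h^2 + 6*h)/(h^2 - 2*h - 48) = h*(h + 1)/(h - 8)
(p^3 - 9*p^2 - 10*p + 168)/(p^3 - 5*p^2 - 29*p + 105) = (p^2 - 2*p - 24)/(p^2 + 2*p - 15)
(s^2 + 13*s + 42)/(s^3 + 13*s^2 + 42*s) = 1/s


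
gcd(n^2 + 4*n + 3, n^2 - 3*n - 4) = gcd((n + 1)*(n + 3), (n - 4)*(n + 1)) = n + 1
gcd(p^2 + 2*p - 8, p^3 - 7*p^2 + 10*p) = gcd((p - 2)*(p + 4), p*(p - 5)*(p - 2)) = p - 2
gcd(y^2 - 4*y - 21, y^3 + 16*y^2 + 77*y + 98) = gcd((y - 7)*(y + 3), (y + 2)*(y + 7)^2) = 1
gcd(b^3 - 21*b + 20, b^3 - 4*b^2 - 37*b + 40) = b^2 + 4*b - 5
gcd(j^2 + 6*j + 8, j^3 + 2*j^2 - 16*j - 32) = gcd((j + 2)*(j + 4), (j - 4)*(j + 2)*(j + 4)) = j^2 + 6*j + 8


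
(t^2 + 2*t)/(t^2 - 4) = t/(t - 2)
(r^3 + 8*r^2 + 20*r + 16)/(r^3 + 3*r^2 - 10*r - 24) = (r + 2)/(r - 3)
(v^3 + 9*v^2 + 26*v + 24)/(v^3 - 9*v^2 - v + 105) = (v^2 + 6*v + 8)/(v^2 - 12*v + 35)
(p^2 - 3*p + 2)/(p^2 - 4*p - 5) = (-p^2 + 3*p - 2)/(-p^2 + 4*p + 5)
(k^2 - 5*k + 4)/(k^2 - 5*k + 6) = (k^2 - 5*k + 4)/(k^2 - 5*k + 6)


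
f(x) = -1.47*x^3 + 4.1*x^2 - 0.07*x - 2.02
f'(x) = -4.41*x^2 + 8.2*x - 0.07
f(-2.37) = 40.74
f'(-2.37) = -44.27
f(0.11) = -1.98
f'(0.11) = 0.78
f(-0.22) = -1.79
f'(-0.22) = -2.09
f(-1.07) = 4.55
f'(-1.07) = -13.89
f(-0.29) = -1.62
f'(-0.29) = -2.82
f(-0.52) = -0.67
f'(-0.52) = -5.53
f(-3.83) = 140.98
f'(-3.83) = -96.17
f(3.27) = -9.81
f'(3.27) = -20.41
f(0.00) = -2.02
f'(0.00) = -0.07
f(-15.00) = 5882.78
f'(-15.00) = -1115.32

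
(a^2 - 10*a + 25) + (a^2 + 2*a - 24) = 2*a^2 - 8*a + 1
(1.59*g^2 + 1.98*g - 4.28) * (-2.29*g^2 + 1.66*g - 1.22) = -3.6411*g^4 - 1.8948*g^3 + 11.1482*g^2 - 9.5204*g + 5.2216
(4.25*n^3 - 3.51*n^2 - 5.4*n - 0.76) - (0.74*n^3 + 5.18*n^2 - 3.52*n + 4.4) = 3.51*n^3 - 8.69*n^2 - 1.88*n - 5.16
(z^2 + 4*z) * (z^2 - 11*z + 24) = z^4 - 7*z^3 - 20*z^2 + 96*z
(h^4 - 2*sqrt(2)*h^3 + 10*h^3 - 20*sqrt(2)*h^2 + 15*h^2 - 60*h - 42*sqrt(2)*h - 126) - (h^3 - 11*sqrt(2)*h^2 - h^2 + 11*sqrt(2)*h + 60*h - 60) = h^4 - 2*sqrt(2)*h^3 + 9*h^3 - 9*sqrt(2)*h^2 + 16*h^2 - 120*h - 53*sqrt(2)*h - 66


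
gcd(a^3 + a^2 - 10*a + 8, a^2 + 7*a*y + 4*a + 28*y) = a + 4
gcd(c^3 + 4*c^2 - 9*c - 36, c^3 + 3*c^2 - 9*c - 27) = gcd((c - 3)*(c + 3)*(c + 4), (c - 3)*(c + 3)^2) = c^2 - 9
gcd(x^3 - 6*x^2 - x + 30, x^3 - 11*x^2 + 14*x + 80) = x^2 - 3*x - 10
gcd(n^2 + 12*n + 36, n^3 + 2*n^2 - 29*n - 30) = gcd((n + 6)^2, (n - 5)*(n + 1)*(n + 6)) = n + 6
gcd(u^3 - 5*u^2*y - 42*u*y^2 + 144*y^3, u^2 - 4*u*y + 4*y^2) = 1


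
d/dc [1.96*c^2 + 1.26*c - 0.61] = 3.92*c + 1.26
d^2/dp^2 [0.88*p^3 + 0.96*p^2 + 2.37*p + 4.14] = 5.28*p + 1.92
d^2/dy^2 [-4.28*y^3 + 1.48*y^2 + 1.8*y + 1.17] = 2.96 - 25.68*y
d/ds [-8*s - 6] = -8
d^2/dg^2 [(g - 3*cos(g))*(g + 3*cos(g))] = 20 - 36*sin(g)^2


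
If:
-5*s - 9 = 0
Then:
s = -9/5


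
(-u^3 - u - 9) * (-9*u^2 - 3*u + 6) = 9*u^5 + 3*u^4 + 3*u^3 + 84*u^2 + 21*u - 54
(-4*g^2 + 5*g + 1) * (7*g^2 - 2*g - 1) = -28*g^4 + 43*g^3 + g^2 - 7*g - 1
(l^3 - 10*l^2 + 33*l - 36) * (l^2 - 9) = l^5 - 10*l^4 + 24*l^3 + 54*l^2 - 297*l + 324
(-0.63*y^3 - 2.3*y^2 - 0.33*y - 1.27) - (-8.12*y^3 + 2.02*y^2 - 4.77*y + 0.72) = 7.49*y^3 - 4.32*y^2 + 4.44*y - 1.99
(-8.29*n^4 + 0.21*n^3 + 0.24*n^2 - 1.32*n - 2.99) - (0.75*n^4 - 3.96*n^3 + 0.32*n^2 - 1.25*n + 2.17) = -9.04*n^4 + 4.17*n^3 - 0.08*n^2 - 0.0700000000000001*n - 5.16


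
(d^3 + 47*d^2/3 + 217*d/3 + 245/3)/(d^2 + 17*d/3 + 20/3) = (d^2 + 14*d + 49)/(d + 4)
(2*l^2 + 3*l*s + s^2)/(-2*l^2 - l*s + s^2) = (2*l + s)/(-2*l + s)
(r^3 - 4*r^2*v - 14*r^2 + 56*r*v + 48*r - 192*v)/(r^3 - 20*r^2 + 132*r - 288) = (r - 4*v)/(r - 6)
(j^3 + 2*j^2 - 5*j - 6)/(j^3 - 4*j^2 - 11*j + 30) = (j + 1)/(j - 5)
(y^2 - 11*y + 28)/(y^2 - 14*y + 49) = (y - 4)/(y - 7)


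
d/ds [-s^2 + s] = 1 - 2*s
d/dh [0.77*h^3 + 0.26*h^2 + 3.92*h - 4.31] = 2.31*h^2 + 0.52*h + 3.92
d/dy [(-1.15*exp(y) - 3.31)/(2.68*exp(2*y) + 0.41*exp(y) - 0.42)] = (3.082*exp(2*y) + 17.7416*exp(y) + 1.8401)*exp(y)/(7.1824*exp(4*y) + 2.1976*exp(3*y) - 2.0831*exp(2*y) - 0.3444*exp(y) + 0.1764)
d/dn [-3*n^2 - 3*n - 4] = -6*n - 3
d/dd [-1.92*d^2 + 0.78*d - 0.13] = 0.78 - 3.84*d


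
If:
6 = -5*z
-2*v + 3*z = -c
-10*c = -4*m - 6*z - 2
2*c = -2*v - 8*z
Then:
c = 22/5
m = 123/10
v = 2/5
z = -6/5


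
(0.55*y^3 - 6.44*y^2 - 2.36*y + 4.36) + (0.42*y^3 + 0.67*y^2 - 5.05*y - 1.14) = 0.97*y^3 - 5.77*y^2 - 7.41*y + 3.22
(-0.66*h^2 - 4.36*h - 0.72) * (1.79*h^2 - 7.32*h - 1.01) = -1.1814*h^4 - 2.9732*h^3 + 31.293*h^2 + 9.674*h + 0.7272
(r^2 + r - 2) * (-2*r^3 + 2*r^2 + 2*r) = -2*r^5 + 8*r^3 - 2*r^2 - 4*r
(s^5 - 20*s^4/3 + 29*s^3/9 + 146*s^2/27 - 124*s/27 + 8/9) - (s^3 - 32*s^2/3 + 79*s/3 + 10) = s^5 - 20*s^4/3 + 20*s^3/9 + 434*s^2/27 - 835*s/27 - 82/9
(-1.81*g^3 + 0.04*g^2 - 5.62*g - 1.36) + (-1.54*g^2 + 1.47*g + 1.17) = -1.81*g^3 - 1.5*g^2 - 4.15*g - 0.19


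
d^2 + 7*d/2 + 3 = (d + 3/2)*(d + 2)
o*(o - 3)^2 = o^3 - 6*o^2 + 9*o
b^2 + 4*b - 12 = (b - 2)*(b + 6)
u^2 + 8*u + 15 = (u + 3)*(u + 5)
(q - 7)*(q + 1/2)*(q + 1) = q^3 - 11*q^2/2 - 10*q - 7/2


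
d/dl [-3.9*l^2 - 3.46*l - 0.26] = -7.8*l - 3.46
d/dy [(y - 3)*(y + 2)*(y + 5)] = 3*y^2 + 8*y - 11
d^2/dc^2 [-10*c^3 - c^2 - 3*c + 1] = -60*c - 2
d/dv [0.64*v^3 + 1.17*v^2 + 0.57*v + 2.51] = 1.92*v^2 + 2.34*v + 0.57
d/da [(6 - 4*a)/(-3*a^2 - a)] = 6*(-2*a^2 + 6*a + 1)/(a^2*(9*a^2 + 6*a + 1))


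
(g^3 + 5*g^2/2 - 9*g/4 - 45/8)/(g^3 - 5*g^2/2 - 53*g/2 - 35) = (g^2 - 9/4)/(g^2 - 5*g - 14)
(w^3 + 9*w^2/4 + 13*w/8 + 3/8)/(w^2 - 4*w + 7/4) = (8*w^3 + 18*w^2 + 13*w + 3)/(2*(4*w^2 - 16*w + 7))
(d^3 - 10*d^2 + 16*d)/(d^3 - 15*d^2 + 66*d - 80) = d/(d - 5)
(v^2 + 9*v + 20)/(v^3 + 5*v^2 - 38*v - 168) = (v + 5)/(v^2 + v - 42)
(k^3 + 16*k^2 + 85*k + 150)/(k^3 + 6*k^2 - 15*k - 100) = (k + 6)/(k - 4)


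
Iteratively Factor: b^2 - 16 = (b + 4)*(b - 4)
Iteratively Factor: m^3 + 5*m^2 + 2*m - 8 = (m - 1)*(m^2 + 6*m + 8) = (m - 1)*(m + 2)*(m + 4)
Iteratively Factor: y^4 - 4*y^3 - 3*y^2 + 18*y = (y)*(y^3 - 4*y^2 - 3*y + 18) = y*(y - 3)*(y^2 - y - 6) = y*(y - 3)^2*(y + 2)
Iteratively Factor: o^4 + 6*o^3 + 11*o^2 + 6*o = (o + 3)*(o^3 + 3*o^2 + 2*o) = (o + 2)*(o + 3)*(o^2 + o) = (o + 1)*(o + 2)*(o + 3)*(o)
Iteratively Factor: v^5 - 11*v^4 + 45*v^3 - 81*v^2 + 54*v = (v - 3)*(v^4 - 8*v^3 + 21*v^2 - 18*v) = v*(v - 3)*(v^3 - 8*v^2 + 21*v - 18) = v*(v - 3)^2*(v^2 - 5*v + 6) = v*(v - 3)^3*(v - 2)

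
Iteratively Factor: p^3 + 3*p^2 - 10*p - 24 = (p + 4)*(p^2 - p - 6) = (p - 3)*(p + 4)*(p + 2)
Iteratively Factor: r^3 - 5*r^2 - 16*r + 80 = (r - 4)*(r^2 - r - 20) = (r - 5)*(r - 4)*(r + 4)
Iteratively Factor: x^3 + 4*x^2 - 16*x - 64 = (x + 4)*(x^2 - 16) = (x - 4)*(x + 4)*(x + 4)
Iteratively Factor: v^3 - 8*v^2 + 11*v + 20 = (v + 1)*(v^2 - 9*v + 20) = (v - 4)*(v + 1)*(v - 5)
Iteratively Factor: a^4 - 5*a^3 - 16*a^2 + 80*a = (a)*(a^3 - 5*a^2 - 16*a + 80) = a*(a + 4)*(a^2 - 9*a + 20) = a*(a - 5)*(a + 4)*(a - 4)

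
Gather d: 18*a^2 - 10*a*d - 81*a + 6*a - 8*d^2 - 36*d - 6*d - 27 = 18*a^2 - 75*a - 8*d^2 + d*(-10*a - 42) - 27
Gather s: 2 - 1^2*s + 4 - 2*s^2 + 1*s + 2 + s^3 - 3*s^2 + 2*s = s^3 - 5*s^2 + 2*s + 8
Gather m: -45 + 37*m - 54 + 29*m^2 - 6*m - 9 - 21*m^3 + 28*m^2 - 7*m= -21*m^3 + 57*m^2 + 24*m - 108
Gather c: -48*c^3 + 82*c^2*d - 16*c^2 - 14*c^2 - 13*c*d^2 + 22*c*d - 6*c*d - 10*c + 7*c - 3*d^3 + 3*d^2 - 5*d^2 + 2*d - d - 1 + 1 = -48*c^3 + c^2*(82*d - 30) + c*(-13*d^2 + 16*d - 3) - 3*d^3 - 2*d^2 + d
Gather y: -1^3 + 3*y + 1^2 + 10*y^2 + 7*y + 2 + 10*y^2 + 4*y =20*y^2 + 14*y + 2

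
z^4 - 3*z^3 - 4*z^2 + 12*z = z*(z - 3)*(z - 2)*(z + 2)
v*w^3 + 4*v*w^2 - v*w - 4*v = (w - 1)*(w + 4)*(v*w + v)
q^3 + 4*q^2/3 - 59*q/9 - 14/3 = (q - 7/3)*(q + 2/3)*(q + 3)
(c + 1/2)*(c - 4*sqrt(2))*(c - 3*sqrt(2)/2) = c^3 - 11*sqrt(2)*c^2/2 + c^2/2 - 11*sqrt(2)*c/4 + 12*c + 6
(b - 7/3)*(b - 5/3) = b^2 - 4*b + 35/9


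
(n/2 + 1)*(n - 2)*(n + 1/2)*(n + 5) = n^4/2 + 11*n^3/4 - 3*n^2/4 - 11*n - 5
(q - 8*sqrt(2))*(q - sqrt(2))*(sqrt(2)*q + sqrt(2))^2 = 2*q^4 - 18*sqrt(2)*q^3 + 4*q^3 - 36*sqrt(2)*q^2 + 34*q^2 - 18*sqrt(2)*q + 64*q + 32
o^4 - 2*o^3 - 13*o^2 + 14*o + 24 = (o - 4)*(o - 2)*(o + 1)*(o + 3)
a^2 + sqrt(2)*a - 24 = (a - 3*sqrt(2))*(a + 4*sqrt(2))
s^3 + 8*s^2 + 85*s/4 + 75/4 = (s + 5/2)^2*(s + 3)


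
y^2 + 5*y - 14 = (y - 2)*(y + 7)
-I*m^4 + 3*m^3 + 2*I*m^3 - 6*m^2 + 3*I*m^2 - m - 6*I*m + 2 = (m - 2)*(m + I)^2*(-I*m + 1)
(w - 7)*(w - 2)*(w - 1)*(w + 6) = w^4 - 4*w^3 - 37*w^2 + 124*w - 84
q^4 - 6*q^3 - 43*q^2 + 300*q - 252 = (q - 6)^2*(q - 1)*(q + 7)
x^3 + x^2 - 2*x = x*(x - 1)*(x + 2)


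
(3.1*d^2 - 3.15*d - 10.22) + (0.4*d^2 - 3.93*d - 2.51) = 3.5*d^2 - 7.08*d - 12.73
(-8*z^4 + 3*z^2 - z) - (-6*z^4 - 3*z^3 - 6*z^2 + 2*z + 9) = -2*z^4 + 3*z^3 + 9*z^2 - 3*z - 9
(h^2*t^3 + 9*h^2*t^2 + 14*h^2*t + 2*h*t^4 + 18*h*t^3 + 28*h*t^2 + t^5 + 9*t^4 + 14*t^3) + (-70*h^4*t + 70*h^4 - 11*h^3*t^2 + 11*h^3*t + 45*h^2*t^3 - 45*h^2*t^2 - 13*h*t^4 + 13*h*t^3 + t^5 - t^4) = -70*h^4*t + 70*h^4 - 11*h^3*t^2 + 11*h^3*t + 46*h^2*t^3 - 36*h^2*t^2 + 14*h^2*t - 11*h*t^4 + 31*h*t^3 + 28*h*t^2 + 2*t^5 + 8*t^4 + 14*t^3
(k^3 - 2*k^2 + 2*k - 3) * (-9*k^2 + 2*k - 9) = -9*k^5 + 20*k^4 - 31*k^3 + 49*k^2 - 24*k + 27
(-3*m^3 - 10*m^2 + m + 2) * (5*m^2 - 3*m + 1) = -15*m^5 - 41*m^4 + 32*m^3 - 3*m^2 - 5*m + 2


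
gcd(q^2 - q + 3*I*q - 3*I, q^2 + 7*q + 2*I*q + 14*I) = 1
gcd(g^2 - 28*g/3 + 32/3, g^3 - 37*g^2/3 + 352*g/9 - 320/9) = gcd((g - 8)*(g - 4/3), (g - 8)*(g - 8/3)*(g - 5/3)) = g - 8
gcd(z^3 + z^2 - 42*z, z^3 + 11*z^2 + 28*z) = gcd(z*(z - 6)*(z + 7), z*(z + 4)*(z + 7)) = z^2 + 7*z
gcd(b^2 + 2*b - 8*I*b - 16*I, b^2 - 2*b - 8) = b + 2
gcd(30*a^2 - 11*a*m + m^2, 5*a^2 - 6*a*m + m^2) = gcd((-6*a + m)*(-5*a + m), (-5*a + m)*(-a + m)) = 5*a - m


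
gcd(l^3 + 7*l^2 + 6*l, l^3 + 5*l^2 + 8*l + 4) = l + 1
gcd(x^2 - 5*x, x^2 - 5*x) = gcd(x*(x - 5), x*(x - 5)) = x^2 - 5*x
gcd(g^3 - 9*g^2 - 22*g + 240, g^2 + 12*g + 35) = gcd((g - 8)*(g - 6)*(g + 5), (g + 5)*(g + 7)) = g + 5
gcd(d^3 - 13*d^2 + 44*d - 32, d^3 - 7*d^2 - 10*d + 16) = d^2 - 9*d + 8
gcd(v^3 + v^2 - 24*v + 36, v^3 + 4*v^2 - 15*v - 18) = v^2 + 3*v - 18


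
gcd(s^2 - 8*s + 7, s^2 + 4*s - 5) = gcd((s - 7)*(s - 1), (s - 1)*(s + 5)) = s - 1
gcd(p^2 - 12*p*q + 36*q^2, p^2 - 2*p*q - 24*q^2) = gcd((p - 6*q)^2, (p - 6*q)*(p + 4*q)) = p - 6*q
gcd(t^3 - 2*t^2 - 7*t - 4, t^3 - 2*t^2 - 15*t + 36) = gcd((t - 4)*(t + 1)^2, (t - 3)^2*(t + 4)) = 1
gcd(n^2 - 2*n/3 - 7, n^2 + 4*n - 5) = 1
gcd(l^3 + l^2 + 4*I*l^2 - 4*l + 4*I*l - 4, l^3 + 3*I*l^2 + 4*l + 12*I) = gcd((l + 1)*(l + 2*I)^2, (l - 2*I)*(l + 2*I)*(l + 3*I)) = l + 2*I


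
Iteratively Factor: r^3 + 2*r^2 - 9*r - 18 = (r + 3)*(r^2 - r - 6) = (r + 2)*(r + 3)*(r - 3)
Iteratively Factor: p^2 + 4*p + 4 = (p + 2)*(p + 2)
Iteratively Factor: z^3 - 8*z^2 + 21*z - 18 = (z - 3)*(z^2 - 5*z + 6) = (z - 3)*(z - 2)*(z - 3)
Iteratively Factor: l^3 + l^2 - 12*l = (l + 4)*(l^2 - 3*l) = l*(l + 4)*(l - 3)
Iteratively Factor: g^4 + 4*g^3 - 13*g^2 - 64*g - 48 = (g + 3)*(g^3 + g^2 - 16*g - 16) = (g - 4)*(g + 3)*(g^2 + 5*g + 4) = (g - 4)*(g + 1)*(g + 3)*(g + 4)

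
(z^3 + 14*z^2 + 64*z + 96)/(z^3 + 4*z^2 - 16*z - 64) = (z + 6)/(z - 4)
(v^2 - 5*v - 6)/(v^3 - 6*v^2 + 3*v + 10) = (v - 6)/(v^2 - 7*v + 10)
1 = 1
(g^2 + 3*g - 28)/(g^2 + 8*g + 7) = (g - 4)/(g + 1)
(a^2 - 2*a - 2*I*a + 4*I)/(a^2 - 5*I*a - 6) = (a - 2)/(a - 3*I)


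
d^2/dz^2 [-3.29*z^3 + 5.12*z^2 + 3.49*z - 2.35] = 10.24 - 19.74*z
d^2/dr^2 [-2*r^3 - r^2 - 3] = -12*r - 2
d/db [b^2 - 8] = 2*b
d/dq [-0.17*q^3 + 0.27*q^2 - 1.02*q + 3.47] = -0.51*q^2 + 0.54*q - 1.02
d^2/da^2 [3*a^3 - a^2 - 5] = 18*a - 2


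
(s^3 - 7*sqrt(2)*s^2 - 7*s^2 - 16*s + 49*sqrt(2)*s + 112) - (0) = s^3 - 7*sqrt(2)*s^2 - 7*s^2 - 16*s + 49*sqrt(2)*s + 112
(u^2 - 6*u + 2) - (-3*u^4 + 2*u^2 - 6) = 3*u^4 - u^2 - 6*u + 8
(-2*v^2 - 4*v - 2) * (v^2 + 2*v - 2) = -2*v^4 - 8*v^3 - 6*v^2 + 4*v + 4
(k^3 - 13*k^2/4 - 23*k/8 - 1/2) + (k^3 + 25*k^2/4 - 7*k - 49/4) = 2*k^3 + 3*k^2 - 79*k/8 - 51/4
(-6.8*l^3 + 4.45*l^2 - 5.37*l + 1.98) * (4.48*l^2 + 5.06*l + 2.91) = -30.464*l^5 - 14.472*l^4 - 21.3286*l^3 - 5.3523*l^2 - 5.6079*l + 5.7618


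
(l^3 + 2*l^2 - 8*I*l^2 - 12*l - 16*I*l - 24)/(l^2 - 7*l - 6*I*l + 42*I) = (l^2 + 2*l*(1 - I) - 4*I)/(l - 7)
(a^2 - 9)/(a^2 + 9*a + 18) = (a - 3)/(a + 6)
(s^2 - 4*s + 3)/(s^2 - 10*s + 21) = (s - 1)/(s - 7)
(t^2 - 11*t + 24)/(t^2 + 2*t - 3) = (t^2 - 11*t + 24)/(t^2 + 2*t - 3)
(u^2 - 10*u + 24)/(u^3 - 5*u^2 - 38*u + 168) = (u - 6)/(u^2 - u - 42)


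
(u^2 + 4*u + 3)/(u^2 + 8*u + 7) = (u + 3)/(u + 7)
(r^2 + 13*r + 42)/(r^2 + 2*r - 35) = (r + 6)/(r - 5)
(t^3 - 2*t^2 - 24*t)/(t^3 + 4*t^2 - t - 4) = t*(t - 6)/(t^2 - 1)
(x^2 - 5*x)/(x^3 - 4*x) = (x - 5)/(x^2 - 4)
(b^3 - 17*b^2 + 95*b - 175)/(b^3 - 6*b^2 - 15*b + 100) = (b - 7)/(b + 4)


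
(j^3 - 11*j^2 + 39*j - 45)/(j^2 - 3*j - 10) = (j^2 - 6*j + 9)/(j + 2)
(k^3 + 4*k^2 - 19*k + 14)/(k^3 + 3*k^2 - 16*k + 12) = (k + 7)/(k + 6)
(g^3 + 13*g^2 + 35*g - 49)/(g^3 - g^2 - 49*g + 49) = (g + 7)/(g - 7)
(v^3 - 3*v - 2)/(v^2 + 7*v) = (v^3 - 3*v - 2)/(v*(v + 7))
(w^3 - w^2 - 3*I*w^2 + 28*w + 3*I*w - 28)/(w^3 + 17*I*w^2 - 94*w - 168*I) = (w^2 - w*(1 + 7*I) + 7*I)/(w^2 + 13*I*w - 42)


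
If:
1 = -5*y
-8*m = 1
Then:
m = -1/8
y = -1/5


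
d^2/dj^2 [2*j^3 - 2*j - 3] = 12*j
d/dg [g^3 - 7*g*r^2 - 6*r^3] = 3*g^2 - 7*r^2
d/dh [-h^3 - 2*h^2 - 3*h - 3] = -3*h^2 - 4*h - 3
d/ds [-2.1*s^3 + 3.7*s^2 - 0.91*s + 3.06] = -6.3*s^2 + 7.4*s - 0.91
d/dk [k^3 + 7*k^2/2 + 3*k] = 3*k^2 + 7*k + 3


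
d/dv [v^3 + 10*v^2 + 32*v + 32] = 3*v^2 + 20*v + 32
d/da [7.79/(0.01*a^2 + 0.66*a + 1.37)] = (-0.1558*a - 5.1414)/(0.01*a^2 + 0.66*a + 1.37)^2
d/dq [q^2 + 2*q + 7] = 2*q + 2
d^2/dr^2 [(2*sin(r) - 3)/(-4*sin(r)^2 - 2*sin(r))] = (8*sin(r)^2 - 52*sin(r) - 34 + 69/sin(r) + 36/sin(r)^2 + 6/sin(r)^3)/(2*(2*sin(r) + 1)^3)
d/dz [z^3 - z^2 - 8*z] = 3*z^2 - 2*z - 8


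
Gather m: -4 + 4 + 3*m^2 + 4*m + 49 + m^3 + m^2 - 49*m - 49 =m^3 + 4*m^2 - 45*m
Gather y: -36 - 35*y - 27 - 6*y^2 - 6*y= -6*y^2 - 41*y - 63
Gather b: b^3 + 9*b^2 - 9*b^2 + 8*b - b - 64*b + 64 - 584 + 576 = b^3 - 57*b + 56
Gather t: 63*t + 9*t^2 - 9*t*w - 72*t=9*t^2 + t*(-9*w - 9)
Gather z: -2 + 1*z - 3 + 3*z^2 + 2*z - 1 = 3*z^2 + 3*z - 6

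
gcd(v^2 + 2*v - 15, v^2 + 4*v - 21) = v - 3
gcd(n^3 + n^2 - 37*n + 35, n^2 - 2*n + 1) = n - 1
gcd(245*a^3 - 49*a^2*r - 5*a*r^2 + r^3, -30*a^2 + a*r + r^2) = -5*a + r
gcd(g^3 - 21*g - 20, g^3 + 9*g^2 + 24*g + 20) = 1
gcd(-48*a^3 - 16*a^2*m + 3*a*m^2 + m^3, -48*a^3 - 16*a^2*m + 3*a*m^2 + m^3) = 48*a^3 + 16*a^2*m - 3*a*m^2 - m^3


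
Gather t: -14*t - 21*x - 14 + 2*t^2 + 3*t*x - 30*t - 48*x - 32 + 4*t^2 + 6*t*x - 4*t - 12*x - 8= 6*t^2 + t*(9*x - 48) - 81*x - 54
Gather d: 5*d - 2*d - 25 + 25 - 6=3*d - 6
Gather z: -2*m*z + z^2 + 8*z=z^2 + z*(8 - 2*m)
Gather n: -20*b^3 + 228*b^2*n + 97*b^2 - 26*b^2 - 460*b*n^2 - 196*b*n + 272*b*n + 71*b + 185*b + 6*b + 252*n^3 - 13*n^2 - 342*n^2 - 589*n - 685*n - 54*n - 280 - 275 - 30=-20*b^3 + 71*b^2 + 262*b + 252*n^3 + n^2*(-460*b - 355) + n*(228*b^2 + 76*b - 1328) - 585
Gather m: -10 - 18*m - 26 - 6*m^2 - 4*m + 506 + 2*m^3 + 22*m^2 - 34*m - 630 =2*m^3 + 16*m^2 - 56*m - 160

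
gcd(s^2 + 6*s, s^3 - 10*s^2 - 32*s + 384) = s + 6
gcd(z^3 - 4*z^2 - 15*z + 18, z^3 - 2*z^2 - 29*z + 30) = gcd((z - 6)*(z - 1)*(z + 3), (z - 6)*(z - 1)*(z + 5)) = z^2 - 7*z + 6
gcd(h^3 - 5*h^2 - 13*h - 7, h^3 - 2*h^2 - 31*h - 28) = h^2 - 6*h - 7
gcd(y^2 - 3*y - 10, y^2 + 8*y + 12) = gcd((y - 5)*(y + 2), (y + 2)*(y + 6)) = y + 2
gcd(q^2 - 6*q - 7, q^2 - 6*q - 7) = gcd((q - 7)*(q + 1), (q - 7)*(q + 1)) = q^2 - 6*q - 7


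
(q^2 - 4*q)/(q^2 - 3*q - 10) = q*(4 - q)/(-q^2 + 3*q + 10)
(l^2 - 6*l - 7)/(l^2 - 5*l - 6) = (l - 7)/(l - 6)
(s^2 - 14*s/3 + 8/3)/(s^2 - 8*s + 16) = (s - 2/3)/(s - 4)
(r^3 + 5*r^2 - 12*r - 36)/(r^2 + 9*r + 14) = (r^2 + 3*r - 18)/(r + 7)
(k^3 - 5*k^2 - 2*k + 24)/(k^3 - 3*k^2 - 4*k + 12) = (k - 4)/(k - 2)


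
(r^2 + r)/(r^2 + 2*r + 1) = r/(r + 1)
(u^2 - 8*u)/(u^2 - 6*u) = (u - 8)/(u - 6)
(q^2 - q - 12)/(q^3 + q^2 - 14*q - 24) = 1/(q + 2)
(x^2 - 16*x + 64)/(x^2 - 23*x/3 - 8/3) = 3*(x - 8)/(3*x + 1)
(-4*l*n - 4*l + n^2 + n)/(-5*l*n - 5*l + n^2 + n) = (4*l - n)/(5*l - n)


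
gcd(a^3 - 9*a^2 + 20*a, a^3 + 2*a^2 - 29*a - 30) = a - 5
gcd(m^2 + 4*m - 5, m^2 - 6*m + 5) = m - 1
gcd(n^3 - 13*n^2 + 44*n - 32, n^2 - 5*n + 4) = n^2 - 5*n + 4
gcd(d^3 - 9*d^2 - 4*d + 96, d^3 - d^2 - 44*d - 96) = d^2 - 5*d - 24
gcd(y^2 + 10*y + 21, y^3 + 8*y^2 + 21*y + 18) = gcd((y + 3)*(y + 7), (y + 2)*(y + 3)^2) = y + 3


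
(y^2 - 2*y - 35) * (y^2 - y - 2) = y^4 - 3*y^3 - 35*y^2 + 39*y + 70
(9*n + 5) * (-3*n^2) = -27*n^3 - 15*n^2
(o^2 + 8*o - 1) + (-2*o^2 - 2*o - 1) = -o^2 + 6*o - 2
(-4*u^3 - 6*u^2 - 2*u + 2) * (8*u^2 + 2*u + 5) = -32*u^5 - 56*u^4 - 48*u^3 - 18*u^2 - 6*u + 10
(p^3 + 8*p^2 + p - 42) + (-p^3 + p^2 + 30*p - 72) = 9*p^2 + 31*p - 114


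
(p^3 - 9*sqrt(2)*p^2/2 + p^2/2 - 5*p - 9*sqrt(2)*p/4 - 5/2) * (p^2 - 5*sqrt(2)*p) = p^5 - 19*sqrt(2)*p^4/2 + p^4/2 - 19*sqrt(2)*p^3/4 + 40*p^3 + 20*p^2 + 25*sqrt(2)*p^2 + 25*sqrt(2)*p/2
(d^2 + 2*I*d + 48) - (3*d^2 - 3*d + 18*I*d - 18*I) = -2*d^2 + 3*d - 16*I*d + 48 + 18*I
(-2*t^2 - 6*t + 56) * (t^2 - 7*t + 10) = -2*t^4 + 8*t^3 + 78*t^2 - 452*t + 560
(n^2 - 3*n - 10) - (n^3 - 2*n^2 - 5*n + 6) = -n^3 + 3*n^2 + 2*n - 16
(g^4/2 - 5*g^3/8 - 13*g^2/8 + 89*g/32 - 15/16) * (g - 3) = g^5/2 - 17*g^4/8 + g^3/4 + 245*g^2/32 - 297*g/32 + 45/16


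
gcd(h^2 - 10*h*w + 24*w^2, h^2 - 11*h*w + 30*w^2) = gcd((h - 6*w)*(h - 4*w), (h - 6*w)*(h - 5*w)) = -h + 6*w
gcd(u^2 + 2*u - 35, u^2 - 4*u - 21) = 1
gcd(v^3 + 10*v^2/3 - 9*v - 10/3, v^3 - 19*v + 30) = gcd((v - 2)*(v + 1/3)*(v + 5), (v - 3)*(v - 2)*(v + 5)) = v^2 + 3*v - 10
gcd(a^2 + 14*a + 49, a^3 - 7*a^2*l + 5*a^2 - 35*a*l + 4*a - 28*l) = 1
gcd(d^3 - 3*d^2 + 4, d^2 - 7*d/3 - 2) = 1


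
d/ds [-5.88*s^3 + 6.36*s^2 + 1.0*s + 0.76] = -17.64*s^2 + 12.72*s + 1.0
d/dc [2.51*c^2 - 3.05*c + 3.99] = 5.02*c - 3.05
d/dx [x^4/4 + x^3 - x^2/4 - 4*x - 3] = x^3 + 3*x^2 - x/2 - 4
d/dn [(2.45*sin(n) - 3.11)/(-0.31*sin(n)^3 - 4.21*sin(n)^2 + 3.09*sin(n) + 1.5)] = (1.519*sin(n)^3 + 7.4222*sin(n)^2 - 26.1862*sin(n) + 13.2849)*cos(n)/(0.0961*sin(n)^6 + 2.6102*sin(n)^5 + 15.8083*sin(n)^4 - 26.9478*sin(n)^3 - 3.0819*sin(n)^2 + 9.27*sin(n) + 2.25)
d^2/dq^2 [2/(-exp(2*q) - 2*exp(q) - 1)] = (4 - 8*exp(q))*exp(q)/(exp(4*q) + 4*exp(3*q) + 6*exp(2*q) + 4*exp(q) + 1)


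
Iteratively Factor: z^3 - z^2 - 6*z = (z - 3)*(z^2 + 2*z) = z*(z - 3)*(z + 2)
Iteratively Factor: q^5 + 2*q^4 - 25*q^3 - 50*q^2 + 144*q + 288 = (q - 4)*(q^4 + 6*q^3 - q^2 - 54*q - 72) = (q - 4)*(q + 3)*(q^3 + 3*q^2 - 10*q - 24) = (q - 4)*(q + 3)*(q + 4)*(q^2 - q - 6) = (q - 4)*(q + 2)*(q + 3)*(q + 4)*(q - 3)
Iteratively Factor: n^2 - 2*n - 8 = (n + 2)*(n - 4)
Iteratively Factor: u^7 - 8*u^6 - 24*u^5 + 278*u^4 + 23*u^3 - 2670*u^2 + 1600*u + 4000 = (u + 1)*(u^6 - 9*u^5 - 15*u^4 + 293*u^3 - 270*u^2 - 2400*u + 4000) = (u - 2)*(u + 1)*(u^5 - 7*u^4 - 29*u^3 + 235*u^2 + 200*u - 2000) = (u - 2)*(u + 1)*(u + 4)*(u^4 - 11*u^3 + 15*u^2 + 175*u - 500) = (u - 5)*(u - 2)*(u + 1)*(u + 4)*(u^3 - 6*u^2 - 15*u + 100) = (u - 5)*(u - 2)*(u + 1)*(u + 4)^2*(u^2 - 10*u + 25) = (u - 5)^2*(u - 2)*(u + 1)*(u + 4)^2*(u - 5)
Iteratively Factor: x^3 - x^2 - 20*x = (x + 4)*(x^2 - 5*x) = (x - 5)*(x + 4)*(x)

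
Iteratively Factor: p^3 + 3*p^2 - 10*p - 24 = (p + 2)*(p^2 + p - 12) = (p + 2)*(p + 4)*(p - 3)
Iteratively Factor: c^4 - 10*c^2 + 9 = (c + 1)*(c^3 - c^2 - 9*c + 9) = (c - 3)*(c + 1)*(c^2 + 2*c - 3) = (c - 3)*(c + 1)*(c + 3)*(c - 1)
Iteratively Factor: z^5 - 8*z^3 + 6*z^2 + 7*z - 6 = (z - 2)*(z^4 + 2*z^3 - 4*z^2 - 2*z + 3) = (z - 2)*(z + 1)*(z^3 + z^2 - 5*z + 3) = (z - 2)*(z + 1)*(z + 3)*(z^2 - 2*z + 1) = (z - 2)*(z - 1)*(z + 1)*(z + 3)*(z - 1)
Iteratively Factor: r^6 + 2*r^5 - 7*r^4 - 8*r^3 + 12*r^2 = (r - 2)*(r^5 + 4*r^4 + r^3 - 6*r^2) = r*(r - 2)*(r^4 + 4*r^3 + r^2 - 6*r) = r*(r - 2)*(r + 3)*(r^3 + r^2 - 2*r) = r*(r - 2)*(r - 1)*(r + 3)*(r^2 + 2*r) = r^2*(r - 2)*(r - 1)*(r + 3)*(r + 2)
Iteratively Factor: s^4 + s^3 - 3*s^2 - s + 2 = (s - 1)*(s^3 + 2*s^2 - s - 2) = (s - 1)^2*(s^2 + 3*s + 2) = (s - 1)^2*(s + 2)*(s + 1)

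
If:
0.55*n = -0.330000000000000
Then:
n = -0.60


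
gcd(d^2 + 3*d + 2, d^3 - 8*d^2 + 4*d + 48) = d + 2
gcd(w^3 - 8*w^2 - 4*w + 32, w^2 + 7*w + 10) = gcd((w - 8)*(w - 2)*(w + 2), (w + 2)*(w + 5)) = w + 2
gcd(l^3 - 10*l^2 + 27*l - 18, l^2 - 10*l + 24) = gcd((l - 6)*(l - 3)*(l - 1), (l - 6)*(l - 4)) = l - 6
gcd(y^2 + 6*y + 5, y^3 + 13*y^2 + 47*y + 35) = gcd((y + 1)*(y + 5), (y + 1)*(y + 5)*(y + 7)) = y^2 + 6*y + 5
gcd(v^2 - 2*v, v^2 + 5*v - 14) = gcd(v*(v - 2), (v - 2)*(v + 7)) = v - 2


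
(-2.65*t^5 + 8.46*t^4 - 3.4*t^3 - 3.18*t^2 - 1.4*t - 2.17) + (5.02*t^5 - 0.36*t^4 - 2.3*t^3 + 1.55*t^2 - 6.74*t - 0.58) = 2.37*t^5 + 8.1*t^4 - 5.7*t^3 - 1.63*t^2 - 8.14*t - 2.75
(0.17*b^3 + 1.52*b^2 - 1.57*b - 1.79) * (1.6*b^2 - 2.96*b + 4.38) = 0.272*b^5 + 1.9288*b^4 - 6.2666*b^3 + 8.4408*b^2 - 1.5782*b - 7.8402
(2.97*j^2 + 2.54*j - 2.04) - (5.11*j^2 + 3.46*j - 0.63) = -2.14*j^2 - 0.92*j - 1.41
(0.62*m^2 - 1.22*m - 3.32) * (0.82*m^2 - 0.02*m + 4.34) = 0.5084*m^4 - 1.0128*m^3 - 0.00719999999999963*m^2 - 5.2284*m - 14.4088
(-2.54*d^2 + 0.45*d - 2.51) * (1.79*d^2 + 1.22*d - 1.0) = -4.5466*d^4 - 2.2933*d^3 - 1.4039*d^2 - 3.5122*d + 2.51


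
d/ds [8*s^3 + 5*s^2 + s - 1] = 24*s^2 + 10*s + 1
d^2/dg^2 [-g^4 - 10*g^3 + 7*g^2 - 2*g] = -12*g^2 - 60*g + 14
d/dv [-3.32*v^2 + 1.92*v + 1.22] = 1.92 - 6.64*v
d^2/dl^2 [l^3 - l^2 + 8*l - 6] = 6*l - 2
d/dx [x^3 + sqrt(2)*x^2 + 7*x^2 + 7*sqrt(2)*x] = 3*x^2 + 2*sqrt(2)*x + 14*x + 7*sqrt(2)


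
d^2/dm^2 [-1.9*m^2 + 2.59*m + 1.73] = -3.80000000000000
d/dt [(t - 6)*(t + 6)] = 2*t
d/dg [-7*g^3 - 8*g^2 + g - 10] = -21*g^2 - 16*g + 1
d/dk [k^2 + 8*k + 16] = 2*k + 8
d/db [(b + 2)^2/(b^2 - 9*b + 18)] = (-13*b^2 + 28*b + 108)/(b^4 - 18*b^3 + 117*b^2 - 324*b + 324)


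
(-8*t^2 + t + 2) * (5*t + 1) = -40*t^3 - 3*t^2 + 11*t + 2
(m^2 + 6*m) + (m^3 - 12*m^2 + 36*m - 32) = m^3 - 11*m^2 + 42*m - 32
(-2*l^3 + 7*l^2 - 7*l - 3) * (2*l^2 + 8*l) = -4*l^5 - 2*l^4 + 42*l^3 - 62*l^2 - 24*l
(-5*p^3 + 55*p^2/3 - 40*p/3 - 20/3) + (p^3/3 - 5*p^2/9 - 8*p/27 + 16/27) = -14*p^3/3 + 160*p^2/9 - 368*p/27 - 164/27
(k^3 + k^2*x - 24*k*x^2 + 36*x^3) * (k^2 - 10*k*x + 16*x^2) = k^5 - 9*k^4*x - 18*k^3*x^2 + 292*k^2*x^3 - 744*k*x^4 + 576*x^5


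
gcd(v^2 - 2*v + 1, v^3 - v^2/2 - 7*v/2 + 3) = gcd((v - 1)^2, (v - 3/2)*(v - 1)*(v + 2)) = v - 1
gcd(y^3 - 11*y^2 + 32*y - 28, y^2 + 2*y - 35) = 1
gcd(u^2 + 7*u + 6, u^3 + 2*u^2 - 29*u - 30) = u^2 + 7*u + 6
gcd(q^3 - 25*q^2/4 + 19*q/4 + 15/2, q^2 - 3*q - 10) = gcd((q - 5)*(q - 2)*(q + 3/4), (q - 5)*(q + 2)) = q - 5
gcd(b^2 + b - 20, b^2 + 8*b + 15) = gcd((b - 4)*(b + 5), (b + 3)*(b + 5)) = b + 5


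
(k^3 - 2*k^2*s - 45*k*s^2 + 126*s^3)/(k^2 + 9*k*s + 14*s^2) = (k^2 - 9*k*s + 18*s^2)/(k + 2*s)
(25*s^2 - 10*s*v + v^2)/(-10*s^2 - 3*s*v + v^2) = (-5*s + v)/(2*s + v)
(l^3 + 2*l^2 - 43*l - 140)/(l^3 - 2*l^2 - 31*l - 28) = (l + 5)/(l + 1)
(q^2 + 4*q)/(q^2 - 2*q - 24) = q/(q - 6)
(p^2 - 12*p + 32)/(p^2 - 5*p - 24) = (p - 4)/(p + 3)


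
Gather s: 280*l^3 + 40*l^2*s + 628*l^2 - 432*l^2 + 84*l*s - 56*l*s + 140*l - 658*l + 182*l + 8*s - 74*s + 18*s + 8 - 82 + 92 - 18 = 280*l^3 + 196*l^2 - 336*l + s*(40*l^2 + 28*l - 48)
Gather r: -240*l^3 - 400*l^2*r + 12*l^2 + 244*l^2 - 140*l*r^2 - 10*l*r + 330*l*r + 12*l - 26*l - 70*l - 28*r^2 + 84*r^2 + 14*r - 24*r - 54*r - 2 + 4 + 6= -240*l^3 + 256*l^2 - 84*l + r^2*(56 - 140*l) + r*(-400*l^2 + 320*l - 64) + 8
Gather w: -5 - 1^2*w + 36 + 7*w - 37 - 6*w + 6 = 0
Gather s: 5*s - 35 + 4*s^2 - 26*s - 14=4*s^2 - 21*s - 49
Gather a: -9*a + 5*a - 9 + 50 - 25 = 16 - 4*a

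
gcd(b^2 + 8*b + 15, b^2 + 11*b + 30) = b + 5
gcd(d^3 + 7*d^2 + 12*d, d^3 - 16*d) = d^2 + 4*d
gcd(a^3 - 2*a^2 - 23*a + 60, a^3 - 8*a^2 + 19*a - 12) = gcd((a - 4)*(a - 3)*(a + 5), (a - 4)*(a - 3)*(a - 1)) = a^2 - 7*a + 12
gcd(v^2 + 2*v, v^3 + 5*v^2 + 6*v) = v^2 + 2*v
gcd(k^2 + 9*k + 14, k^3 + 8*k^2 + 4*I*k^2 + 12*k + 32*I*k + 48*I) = k + 2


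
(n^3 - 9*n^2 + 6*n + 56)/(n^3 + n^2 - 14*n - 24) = (n - 7)/(n + 3)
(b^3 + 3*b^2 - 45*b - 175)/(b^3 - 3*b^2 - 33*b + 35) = (b + 5)/(b - 1)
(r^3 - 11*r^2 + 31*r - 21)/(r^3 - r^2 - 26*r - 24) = (-r^3 + 11*r^2 - 31*r + 21)/(-r^3 + r^2 + 26*r + 24)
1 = 1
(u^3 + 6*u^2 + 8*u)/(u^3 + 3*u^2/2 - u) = 2*(u + 4)/(2*u - 1)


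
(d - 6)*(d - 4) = d^2 - 10*d + 24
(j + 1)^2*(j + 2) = j^3 + 4*j^2 + 5*j + 2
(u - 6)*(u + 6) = u^2 - 36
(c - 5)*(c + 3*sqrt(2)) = c^2 - 5*c + 3*sqrt(2)*c - 15*sqrt(2)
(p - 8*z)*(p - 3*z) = p^2 - 11*p*z + 24*z^2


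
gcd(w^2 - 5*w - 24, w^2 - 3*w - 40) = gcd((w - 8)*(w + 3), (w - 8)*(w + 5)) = w - 8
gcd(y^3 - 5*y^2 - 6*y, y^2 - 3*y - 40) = 1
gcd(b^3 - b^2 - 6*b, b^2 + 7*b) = b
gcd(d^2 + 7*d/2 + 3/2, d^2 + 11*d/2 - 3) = 1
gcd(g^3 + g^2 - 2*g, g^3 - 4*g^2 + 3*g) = g^2 - g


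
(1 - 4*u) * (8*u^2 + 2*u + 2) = -32*u^3 - 6*u + 2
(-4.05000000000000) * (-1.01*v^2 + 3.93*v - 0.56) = 4.0905*v^2 - 15.9165*v + 2.268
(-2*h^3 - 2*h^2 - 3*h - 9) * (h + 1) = -2*h^4 - 4*h^3 - 5*h^2 - 12*h - 9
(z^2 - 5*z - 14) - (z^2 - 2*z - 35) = 21 - 3*z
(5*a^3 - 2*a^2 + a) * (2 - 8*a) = -40*a^4 + 26*a^3 - 12*a^2 + 2*a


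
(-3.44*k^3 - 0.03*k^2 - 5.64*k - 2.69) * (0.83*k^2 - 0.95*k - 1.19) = -2.8552*k^5 + 3.2431*k^4 - 0.5591*k^3 + 3.161*k^2 + 9.2671*k + 3.2011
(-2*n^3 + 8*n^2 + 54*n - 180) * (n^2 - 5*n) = -2*n^5 + 18*n^4 + 14*n^3 - 450*n^2 + 900*n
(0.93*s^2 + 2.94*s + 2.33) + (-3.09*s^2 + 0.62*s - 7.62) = -2.16*s^2 + 3.56*s - 5.29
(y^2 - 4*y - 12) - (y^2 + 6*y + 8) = -10*y - 20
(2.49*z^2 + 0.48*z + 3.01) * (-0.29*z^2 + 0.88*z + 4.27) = -0.7221*z^4 + 2.052*z^3 + 10.1818*z^2 + 4.6984*z + 12.8527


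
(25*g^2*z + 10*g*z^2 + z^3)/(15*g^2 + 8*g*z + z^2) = z*(5*g + z)/(3*g + z)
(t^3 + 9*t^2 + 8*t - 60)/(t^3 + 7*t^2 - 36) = (t + 5)/(t + 3)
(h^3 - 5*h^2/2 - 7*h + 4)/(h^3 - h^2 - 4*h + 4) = (h^2 - 9*h/2 + 2)/(h^2 - 3*h + 2)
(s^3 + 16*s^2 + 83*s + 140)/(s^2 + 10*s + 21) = (s^2 + 9*s + 20)/(s + 3)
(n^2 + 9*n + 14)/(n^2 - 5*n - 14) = (n + 7)/(n - 7)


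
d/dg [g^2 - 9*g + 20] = 2*g - 9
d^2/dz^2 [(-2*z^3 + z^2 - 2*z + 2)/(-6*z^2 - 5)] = 2*(12*z^3 - 126*z^2 - 30*z + 35)/(216*z^6 + 540*z^4 + 450*z^2 + 125)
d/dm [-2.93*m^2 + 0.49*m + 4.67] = 0.49 - 5.86*m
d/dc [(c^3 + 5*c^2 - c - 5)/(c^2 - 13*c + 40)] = (c^4 - 26*c^3 + 56*c^2 + 410*c - 105)/(c^4 - 26*c^3 + 249*c^2 - 1040*c + 1600)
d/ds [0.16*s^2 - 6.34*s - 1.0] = 0.32*s - 6.34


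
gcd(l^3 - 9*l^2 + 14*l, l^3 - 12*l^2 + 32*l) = l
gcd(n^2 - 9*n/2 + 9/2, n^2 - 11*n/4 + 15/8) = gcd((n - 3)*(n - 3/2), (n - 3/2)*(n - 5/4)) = n - 3/2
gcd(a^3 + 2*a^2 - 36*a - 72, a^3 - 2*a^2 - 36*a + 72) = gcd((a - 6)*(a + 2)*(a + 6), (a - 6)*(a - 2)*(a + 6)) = a^2 - 36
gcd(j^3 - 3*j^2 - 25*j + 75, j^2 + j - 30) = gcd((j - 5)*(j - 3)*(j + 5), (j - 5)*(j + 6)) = j - 5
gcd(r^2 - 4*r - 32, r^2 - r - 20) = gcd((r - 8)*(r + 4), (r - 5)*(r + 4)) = r + 4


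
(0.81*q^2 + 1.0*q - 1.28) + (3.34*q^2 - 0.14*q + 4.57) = 4.15*q^2 + 0.86*q + 3.29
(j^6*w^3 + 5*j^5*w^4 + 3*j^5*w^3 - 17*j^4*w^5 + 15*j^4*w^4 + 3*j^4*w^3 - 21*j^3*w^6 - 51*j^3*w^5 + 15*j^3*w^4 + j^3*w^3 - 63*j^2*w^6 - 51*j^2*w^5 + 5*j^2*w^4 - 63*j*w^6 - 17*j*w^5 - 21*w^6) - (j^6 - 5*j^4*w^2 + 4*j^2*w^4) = j^6*w^3 - j^6 + 5*j^5*w^4 + 3*j^5*w^3 - 17*j^4*w^5 + 15*j^4*w^4 + 3*j^4*w^3 + 5*j^4*w^2 - 21*j^3*w^6 - 51*j^3*w^5 + 15*j^3*w^4 + j^3*w^3 - 63*j^2*w^6 - 51*j^2*w^5 + j^2*w^4 - 63*j*w^6 - 17*j*w^5 - 21*w^6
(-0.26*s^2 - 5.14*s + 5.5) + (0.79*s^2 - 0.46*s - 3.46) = 0.53*s^2 - 5.6*s + 2.04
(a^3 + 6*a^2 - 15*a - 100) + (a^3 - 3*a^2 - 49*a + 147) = 2*a^3 + 3*a^2 - 64*a + 47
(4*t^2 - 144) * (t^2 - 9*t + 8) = 4*t^4 - 36*t^3 - 112*t^2 + 1296*t - 1152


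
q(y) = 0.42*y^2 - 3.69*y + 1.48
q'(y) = 0.84*y - 3.69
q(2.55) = -5.20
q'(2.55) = -1.55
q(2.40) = -4.96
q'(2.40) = -1.67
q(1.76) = -3.71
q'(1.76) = -2.21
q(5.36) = -6.23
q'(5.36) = 0.81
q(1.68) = -3.53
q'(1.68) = -2.28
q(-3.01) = 16.39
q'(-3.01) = -6.22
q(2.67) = -5.38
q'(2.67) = -1.45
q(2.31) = -4.80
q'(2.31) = -1.75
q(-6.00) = 38.74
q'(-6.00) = -8.73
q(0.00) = 1.48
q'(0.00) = -3.69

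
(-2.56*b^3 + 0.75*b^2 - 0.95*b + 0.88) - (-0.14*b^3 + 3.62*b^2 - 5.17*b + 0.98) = -2.42*b^3 - 2.87*b^2 + 4.22*b - 0.1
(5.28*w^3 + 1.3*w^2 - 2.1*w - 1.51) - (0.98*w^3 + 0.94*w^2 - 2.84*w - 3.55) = 4.3*w^3 + 0.36*w^2 + 0.74*w + 2.04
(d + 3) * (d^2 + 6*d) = d^3 + 9*d^2 + 18*d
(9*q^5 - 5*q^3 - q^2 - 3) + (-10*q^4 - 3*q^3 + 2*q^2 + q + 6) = 9*q^5 - 10*q^4 - 8*q^3 + q^2 + q + 3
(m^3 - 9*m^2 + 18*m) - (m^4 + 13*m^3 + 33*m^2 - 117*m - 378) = -m^4 - 12*m^3 - 42*m^2 + 135*m + 378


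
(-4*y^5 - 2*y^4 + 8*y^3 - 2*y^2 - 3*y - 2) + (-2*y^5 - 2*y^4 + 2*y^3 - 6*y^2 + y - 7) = -6*y^5 - 4*y^4 + 10*y^3 - 8*y^2 - 2*y - 9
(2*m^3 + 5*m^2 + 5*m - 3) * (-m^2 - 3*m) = -2*m^5 - 11*m^4 - 20*m^3 - 12*m^2 + 9*m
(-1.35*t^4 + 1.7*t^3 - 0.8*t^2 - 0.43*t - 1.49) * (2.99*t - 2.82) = -4.0365*t^5 + 8.89*t^4 - 7.186*t^3 + 0.9703*t^2 - 3.2425*t + 4.2018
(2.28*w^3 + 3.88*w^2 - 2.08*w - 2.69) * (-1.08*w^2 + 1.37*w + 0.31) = -2.4624*w^5 - 1.0668*w^4 + 8.2688*w^3 + 1.2584*w^2 - 4.3301*w - 0.8339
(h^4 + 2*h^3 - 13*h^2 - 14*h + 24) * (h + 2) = h^5 + 4*h^4 - 9*h^3 - 40*h^2 - 4*h + 48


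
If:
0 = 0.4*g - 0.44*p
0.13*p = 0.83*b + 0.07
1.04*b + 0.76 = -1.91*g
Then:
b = -0.13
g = -0.33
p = -0.30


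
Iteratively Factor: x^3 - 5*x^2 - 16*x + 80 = (x - 5)*(x^2 - 16) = (x - 5)*(x + 4)*(x - 4)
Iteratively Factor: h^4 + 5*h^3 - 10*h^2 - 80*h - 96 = (h + 4)*(h^3 + h^2 - 14*h - 24) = (h + 2)*(h + 4)*(h^2 - h - 12) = (h + 2)*(h + 3)*(h + 4)*(h - 4)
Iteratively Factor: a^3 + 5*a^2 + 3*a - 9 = (a + 3)*(a^2 + 2*a - 3) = (a - 1)*(a + 3)*(a + 3)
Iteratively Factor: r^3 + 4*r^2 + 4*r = (r)*(r^2 + 4*r + 4) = r*(r + 2)*(r + 2)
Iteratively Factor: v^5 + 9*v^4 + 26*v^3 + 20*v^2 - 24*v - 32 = (v + 2)*(v^4 + 7*v^3 + 12*v^2 - 4*v - 16) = (v + 2)^2*(v^3 + 5*v^2 + 2*v - 8) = (v + 2)^3*(v^2 + 3*v - 4) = (v - 1)*(v + 2)^3*(v + 4)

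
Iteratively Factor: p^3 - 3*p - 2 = (p + 1)*(p^2 - p - 2) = (p - 2)*(p + 1)*(p + 1)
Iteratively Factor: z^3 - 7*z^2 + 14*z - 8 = (z - 1)*(z^2 - 6*z + 8) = (z - 4)*(z - 1)*(z - 2)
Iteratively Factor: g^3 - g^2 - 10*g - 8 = (g + 2)*(g^2 - 3*g - 4) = (g - 4)*(g + 2)*(g + 1)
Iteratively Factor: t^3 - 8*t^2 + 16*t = (t - 4)*(t^2 - 4*t) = t*(t - 4)*(t - 4)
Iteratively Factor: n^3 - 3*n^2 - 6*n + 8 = (n + 2)*(n^2 - 5*n + 4) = (n - 4)*(n + 2)*(n - 1)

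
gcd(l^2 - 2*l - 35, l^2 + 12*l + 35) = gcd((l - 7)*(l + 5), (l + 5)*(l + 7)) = l + 5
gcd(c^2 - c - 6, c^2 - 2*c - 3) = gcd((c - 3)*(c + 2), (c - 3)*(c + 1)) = c - 3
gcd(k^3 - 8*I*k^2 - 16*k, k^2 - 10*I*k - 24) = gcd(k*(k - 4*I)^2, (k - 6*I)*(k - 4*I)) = k - 4*I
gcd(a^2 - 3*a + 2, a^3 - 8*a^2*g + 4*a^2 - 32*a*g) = 1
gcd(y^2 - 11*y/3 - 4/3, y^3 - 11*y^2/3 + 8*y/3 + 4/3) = y + 1/3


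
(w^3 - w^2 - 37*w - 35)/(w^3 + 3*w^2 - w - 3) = (w^2 - 2*w - 35)/(w^2 + 2*w - 3)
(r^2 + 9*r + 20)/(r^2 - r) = (r^2 + 9*r + 20)/(r*(r - 1))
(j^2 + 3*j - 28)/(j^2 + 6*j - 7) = (j - 4)/(j - 1)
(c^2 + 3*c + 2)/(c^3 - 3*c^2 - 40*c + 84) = (c^2 + 3*c + 2)/(c^3 - 3*c^2 - 40*c + 84)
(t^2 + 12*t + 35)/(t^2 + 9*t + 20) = (t + 7)/(t + 4)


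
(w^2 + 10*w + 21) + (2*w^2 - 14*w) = 3*w^2 - 4*w + 21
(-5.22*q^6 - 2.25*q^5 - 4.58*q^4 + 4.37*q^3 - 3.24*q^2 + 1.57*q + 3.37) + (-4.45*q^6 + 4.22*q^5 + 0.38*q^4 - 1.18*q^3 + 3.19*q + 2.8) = -9.67*q^6 + 1.97*q^5 - 4.2*q^4 + 3.19*q^3 - 3.24*q^2 + 4.76*q + 6.17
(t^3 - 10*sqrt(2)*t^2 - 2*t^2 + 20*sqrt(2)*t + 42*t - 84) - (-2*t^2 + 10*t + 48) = t^3 - 10*sqrt(2)*t^2 + 20*sqrt(2)*t + 32*t - 132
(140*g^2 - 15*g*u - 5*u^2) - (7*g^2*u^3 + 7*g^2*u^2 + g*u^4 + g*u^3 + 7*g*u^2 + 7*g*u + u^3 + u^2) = -7*g^2*u^3 - 7*g^2*u^2 + 140*g^2 - g*u^4 - g*u^3 - 7*g*u^2 - 22*g*u - u^3 - 6*u^2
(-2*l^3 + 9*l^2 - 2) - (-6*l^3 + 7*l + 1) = 4*l^3 + 9*l^2 - 7*l - 3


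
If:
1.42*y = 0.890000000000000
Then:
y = 0.63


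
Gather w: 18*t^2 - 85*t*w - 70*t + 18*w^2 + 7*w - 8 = 18*t^2 - 70*t + 18*w^2 + w*(7 - 85*t) - 8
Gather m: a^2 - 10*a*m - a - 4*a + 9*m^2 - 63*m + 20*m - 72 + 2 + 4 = a^2 - 5*a + 9*m^2 + m*(-10*a - 43) - 66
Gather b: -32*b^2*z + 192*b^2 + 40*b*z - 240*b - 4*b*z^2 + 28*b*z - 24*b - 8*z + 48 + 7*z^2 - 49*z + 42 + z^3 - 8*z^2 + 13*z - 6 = b^2*(192 - 32*z) + b*(-4*z^2 + 68*z - 264) + z^3 - z^2 - 44*z + 84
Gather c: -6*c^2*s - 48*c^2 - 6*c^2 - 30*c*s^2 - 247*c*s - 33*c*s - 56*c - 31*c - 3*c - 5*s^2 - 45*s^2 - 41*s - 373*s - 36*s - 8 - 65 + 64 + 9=c^2*(-6*s - 54) + c*(-30*s^2 - 280*s - 90) - 50*s^2 - 450*s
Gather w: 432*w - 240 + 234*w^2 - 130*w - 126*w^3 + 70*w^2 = -126*w^3 + 304*w^2 + 302*w - 240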